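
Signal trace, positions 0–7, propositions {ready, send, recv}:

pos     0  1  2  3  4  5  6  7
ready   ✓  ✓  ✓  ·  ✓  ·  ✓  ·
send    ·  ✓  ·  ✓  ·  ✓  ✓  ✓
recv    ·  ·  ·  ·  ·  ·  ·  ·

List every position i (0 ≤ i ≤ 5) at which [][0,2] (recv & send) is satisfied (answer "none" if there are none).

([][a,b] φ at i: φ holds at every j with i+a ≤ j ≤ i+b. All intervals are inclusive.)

none

Evaluate at each i in [0,5]:
  i=0: ✗ (fails at j=0)
  i=1: ✗ (fails at j=1)
  i=2: ✗ (fails at j=2)
  i=3: ✗ (fails at j=3)
  i=4: ✗ (fails at j=4)
  i=5: ✗ (fails at j=5)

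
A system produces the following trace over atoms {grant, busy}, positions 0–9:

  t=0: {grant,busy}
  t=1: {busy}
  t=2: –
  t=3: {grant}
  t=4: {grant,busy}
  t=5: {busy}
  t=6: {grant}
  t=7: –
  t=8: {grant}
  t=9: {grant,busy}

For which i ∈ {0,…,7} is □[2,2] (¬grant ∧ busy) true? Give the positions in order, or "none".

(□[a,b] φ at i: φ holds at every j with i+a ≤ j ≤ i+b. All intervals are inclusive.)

3

Evaluate at each i in [0,7]:
  i=0: ✗ (fails at j=2)
  i=1: ✗ (fails at j=3)
  i=2: ✗ (fails at j=4)
  i=3: ✓ (all of [5,5])
  i=4: ✗ (fails at j=6)
  i=5: ✗ (fails at j=7)
  i=6: ✗ (fails at j=8)
  i=7: ✗ (fails at j=9)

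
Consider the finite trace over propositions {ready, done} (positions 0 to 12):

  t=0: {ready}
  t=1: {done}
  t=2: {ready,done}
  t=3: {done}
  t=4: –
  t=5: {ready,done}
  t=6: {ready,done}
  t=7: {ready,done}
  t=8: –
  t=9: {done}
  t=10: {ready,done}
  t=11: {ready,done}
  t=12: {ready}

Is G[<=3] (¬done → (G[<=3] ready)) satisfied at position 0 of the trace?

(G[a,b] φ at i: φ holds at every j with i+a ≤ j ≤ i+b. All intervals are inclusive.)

Check (¬done → (G[<=3] ready)) at every j in [0,3]:
  j=0: antecedent true; consequent fails at 1 → ✗
  j=1: antecedent false → ✓
  j=2: antecedent false → ✓
  j=3: antecedent false → ✓
Fails at j=0 → formula fails.

Does not hold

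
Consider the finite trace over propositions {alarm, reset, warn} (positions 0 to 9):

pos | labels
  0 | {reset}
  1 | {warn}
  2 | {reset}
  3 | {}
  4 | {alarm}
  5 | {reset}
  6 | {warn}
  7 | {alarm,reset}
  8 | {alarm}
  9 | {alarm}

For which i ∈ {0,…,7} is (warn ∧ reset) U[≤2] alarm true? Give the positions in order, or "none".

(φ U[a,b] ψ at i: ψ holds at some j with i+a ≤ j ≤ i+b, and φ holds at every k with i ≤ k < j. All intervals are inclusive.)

4, 7

Evaluate at each i in [0,7]:
  i=0: ✗ (no rhs in [0,2])
  i=1: ✗ (no rhs in [1,3])
  i=2: ✗ (lhs fails at k=2 before rhs at j=4)
  i=3: ✗ (lhs fails at k=3 before rhs at j=4)
  i=4: ✓ (rhs at j=4)
  i=5: ✗ (lhs fails at k=5 before rhs at j=7)
  i=6: ✗ (lhs fails at k=6 before rhs at j=7)
  i=7: ✓ (rhs at j=7)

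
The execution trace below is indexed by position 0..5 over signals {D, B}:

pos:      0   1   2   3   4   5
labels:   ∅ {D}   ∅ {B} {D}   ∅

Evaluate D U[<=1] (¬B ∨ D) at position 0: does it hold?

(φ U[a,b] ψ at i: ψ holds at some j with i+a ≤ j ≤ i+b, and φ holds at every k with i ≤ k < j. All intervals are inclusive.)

Need some j in [0,1] with (¬B ∨ D), and D at every k in [0,j-1].
  j=0: (¬B ∨ D) holds; no prefix to check → satisfied.

Holds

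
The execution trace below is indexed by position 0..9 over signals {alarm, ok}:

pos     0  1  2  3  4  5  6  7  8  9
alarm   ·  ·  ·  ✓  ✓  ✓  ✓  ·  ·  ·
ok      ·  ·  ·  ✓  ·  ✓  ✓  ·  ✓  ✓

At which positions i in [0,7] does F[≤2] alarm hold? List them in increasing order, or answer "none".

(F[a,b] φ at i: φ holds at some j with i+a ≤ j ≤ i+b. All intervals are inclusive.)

Evaluate at each i in [0,7]:
  i=0: ✗ (none in [0,2])
  i=1: ✓ (witness j=3)
  i=2: ✓ (witness j=3)
  i=3: ✓ (witness j=3)
  i=4: ✓ (witness j=4)
  i=5: ✓ (witness j=5)
  i=6: ✓ (witness j=6)
  i=7: ✗ (none in [7,9])

1, 2, 3, 4, 5, 6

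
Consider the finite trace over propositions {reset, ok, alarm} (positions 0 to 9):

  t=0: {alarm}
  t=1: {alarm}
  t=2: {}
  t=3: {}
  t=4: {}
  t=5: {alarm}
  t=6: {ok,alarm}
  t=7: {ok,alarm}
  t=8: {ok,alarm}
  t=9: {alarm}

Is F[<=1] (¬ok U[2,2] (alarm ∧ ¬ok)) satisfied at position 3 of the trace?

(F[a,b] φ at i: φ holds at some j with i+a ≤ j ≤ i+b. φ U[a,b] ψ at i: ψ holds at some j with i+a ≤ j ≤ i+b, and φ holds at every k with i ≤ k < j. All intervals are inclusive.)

Check (¬ok U[2,2] (alarm ∧ ¬ok)) at each j in [3,4]:
  j=3: holds
  j=4: fails
Found at j=3 → formula holds.

True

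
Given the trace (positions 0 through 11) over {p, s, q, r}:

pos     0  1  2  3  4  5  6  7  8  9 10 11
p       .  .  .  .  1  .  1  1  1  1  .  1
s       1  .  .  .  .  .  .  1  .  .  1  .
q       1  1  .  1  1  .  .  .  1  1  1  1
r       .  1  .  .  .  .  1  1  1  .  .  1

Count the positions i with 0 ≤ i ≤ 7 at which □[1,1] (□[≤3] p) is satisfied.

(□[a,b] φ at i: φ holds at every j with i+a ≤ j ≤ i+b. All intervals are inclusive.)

Evaluate at each i in [0,7]:
  i=0: ✗ (fails at j=1)
  i=1: ✗ (fails at j=2)
  i=2: ✗ (fails at j=3)
  i=3: ✗ (fails at j=4)
  i=4: ✗ (fails at j=5)
  i=5: ✓ (all of [6,6])
  i=6: ✗ (fails at j=7)
  i=7: ✗ (fails at j=8)
Positions where it holds: {5} → 1.

1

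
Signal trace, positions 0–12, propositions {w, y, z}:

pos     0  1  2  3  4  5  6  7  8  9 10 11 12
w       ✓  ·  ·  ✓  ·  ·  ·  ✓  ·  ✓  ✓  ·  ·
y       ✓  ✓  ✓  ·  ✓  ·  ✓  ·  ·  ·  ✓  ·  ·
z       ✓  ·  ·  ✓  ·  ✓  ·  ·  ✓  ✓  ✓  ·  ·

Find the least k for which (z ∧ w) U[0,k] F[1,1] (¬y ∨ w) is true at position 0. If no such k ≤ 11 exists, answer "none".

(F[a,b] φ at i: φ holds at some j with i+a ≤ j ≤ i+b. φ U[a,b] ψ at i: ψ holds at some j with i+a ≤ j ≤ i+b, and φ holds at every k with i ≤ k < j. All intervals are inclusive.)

none

Need earliest j ≥ 0 with F[1,1] (¬y ∨ w), and (z ∧ w) at every k in [0,j-1].
  j=0: rhs fails.
  j=1: rhs fails.
  j=2: rhs holds but lhs fails at k=1.
  j=3: rhs fails.
  j=4: rhs holds but lhs fails at k=1.
  j=5: rhs fails.
  j=6: rhs holds but lhs fails at k=1.
  j=7: rhs holds but lhs fails at k=1.
  j=8: rhs holds but lhs fails at k=1.
  j=9: rhs holds but lhs fails at k=1.
  j=10: rhs holds but lhs fails at k=1.
  j=11: rhs holds but lhs fails at k=1.
No witness within the range → none.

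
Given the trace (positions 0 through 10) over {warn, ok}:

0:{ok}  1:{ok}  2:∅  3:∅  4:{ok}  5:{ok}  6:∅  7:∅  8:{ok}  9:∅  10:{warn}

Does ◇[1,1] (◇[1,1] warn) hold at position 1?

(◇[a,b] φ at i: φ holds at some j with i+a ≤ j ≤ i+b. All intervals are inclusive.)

No

Check ◇[1,1] warn at each j in [2,2]:
  j=2: fails (none in [3,3])
No position in the window satisfies it → formula fails.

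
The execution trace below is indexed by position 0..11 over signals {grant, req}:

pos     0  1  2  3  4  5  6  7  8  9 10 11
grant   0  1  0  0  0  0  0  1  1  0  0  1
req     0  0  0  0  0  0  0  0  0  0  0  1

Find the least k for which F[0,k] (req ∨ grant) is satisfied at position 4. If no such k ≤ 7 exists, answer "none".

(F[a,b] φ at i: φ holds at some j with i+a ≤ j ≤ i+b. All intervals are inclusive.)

3

Scan j = 4,5,… for (req ∨ grant):
  j=4: fails
  j=5: fails
  j=6: fails
  j=7: holds
First hit at j=7, so smallest k = 7-4 = 3.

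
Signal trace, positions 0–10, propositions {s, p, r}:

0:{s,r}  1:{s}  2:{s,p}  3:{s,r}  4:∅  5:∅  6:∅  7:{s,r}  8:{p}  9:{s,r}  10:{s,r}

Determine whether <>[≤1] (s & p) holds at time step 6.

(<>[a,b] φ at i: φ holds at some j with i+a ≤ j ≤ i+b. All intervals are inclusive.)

Check (s & p) at each j in [6,7]:
  j=6: false
  j=7: false
No position in the window satisfies it → formula fails.

No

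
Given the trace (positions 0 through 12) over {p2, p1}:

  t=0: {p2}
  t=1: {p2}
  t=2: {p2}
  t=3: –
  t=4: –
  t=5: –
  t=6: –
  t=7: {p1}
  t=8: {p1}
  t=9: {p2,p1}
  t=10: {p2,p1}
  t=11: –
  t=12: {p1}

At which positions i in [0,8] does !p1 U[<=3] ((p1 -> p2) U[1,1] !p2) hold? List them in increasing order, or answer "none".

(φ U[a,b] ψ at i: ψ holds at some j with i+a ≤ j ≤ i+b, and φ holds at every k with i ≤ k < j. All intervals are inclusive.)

Evaluate at each i in [0,8]:
  i=0: ✓ (rhs at j=2; lhs holds on [0,1])
  i=1: ✓ (rhs at j=2; lhs holds on [1,1])
  i=2: ✓ (rhs at j=2)
  i=3: ✓ (rhs at j=3)
  i=4: ✓ (rhs at j=4)
  i=5: ✓ (rhs at j=5)
  i=6: ✓ (rhs at j=6)
  i=7: ✗ (lhs fails at k=7 before rhs at j=10)
  i=8: ✗ (lhs fails at k=8 before rhs at j=10)

0, 1, 2, 3, 4, 5, 6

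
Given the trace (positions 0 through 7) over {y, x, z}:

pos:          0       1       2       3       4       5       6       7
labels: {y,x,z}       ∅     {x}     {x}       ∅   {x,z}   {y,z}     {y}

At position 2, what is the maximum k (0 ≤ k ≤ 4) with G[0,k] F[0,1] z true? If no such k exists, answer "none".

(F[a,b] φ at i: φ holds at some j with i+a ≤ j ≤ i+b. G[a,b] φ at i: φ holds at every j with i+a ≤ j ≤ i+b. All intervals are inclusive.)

none

F[0,1] z must hold from j=2 onward; find where it first fails.
  j=2: fails → no k works.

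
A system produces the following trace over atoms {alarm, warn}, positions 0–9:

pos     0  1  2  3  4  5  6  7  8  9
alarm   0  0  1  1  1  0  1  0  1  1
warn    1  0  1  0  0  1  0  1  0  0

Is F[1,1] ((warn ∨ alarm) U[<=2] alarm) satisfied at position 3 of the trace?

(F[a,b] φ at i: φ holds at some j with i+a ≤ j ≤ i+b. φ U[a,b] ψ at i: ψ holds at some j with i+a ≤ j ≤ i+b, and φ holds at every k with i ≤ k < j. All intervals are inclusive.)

Holds

Check ((warn ∨ alarm) U[<=2] alarm) at each j in [4,4]:
  j=4: holds
Found at j=4 → formula holds.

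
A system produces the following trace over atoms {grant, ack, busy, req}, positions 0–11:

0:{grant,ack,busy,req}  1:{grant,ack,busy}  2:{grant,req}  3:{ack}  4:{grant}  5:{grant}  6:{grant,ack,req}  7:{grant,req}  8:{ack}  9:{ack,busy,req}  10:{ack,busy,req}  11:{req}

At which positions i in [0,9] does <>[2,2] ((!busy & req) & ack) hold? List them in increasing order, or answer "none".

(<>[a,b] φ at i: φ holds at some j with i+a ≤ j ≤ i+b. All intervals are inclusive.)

4

Evaluate at each i in [0,9]:
  i=0: ✗ (none in [2,2])
  i=1: ✗ (none in [3,3])
  i=2: ✗ (none in [4,4])
  i=3: ✗ (none in [5,5])
  i=4: ✓ (witness j=6)
  i=5: ✗ (none in [7,7])
  i=6: ✗ (none in [8,8])
  i=7: ✗ (none in [9,9])
  i=8: ✗ (none in [10,10])
  i=9: ✗ (none in [11,11])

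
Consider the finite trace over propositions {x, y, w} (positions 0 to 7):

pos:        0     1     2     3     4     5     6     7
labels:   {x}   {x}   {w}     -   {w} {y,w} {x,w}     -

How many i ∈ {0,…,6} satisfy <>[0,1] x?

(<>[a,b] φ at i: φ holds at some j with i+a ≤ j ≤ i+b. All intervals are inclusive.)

4

Evaluate at each i in [0,6]:
  i=0: ✓ (witness j=0)
  i=1: ✓ (witness j=1)
  i=2: ✗ (none in [2,3])
  i=3: ✗ (none in [3,4])
  i=4: ✗ (none in [4,5])
  i=5: ✓ (witness j=6)
  i=6: ✓ (witness j=6)
Positions where it holds: {0, 1, 5, 6} → 4.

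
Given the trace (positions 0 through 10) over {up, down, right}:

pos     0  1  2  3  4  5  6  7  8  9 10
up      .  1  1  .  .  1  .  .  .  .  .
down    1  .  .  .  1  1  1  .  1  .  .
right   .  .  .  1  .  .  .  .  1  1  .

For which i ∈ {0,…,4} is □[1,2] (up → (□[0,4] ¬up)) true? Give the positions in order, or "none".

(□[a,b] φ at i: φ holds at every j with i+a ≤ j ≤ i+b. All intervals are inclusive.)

Evaluate at each i in [0,4]:
  i=0: ✗ (fails at j=1)
  i=1: ✗ (fails at j=2)
  i=2: ✓ (all of [3,4])
  i=3: ✗ (fails at j=5)
  i=4: ✗ (fails at j=5)

2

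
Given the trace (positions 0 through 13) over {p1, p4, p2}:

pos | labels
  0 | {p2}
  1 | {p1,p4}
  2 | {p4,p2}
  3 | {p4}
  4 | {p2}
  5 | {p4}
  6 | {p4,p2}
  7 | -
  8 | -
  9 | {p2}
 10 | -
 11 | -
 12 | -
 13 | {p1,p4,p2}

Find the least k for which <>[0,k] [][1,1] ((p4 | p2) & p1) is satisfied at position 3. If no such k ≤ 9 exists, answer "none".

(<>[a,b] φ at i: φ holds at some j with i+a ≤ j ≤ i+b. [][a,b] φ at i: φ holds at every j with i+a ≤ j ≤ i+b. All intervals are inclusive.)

Scan j = 3,4,… for [][1,1] ((p4 | p2) & p1):
  j=3: fails
  j=4: fails
  j=5: fails
  j=6: fails
  j=7: fails
  j=8: fails
  j=9: fails
  j=10: fails
  j=11: fails
  j=12: holds
First hit at j=12, so smallest k = 12-3 = 9.

9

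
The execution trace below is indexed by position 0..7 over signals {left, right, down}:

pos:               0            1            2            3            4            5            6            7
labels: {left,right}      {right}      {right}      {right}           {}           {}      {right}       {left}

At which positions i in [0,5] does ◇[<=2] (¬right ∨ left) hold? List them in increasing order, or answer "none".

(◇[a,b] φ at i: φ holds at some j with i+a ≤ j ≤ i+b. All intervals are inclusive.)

0, 2, 3, 4, 5

Evaluate at each i in [0,5]:
  i=0: ✓ (witness j=0)
  i=1: ✗ (none in [1,3])
  i=2: ✓ (witness j=4)
  i=3: ✓ (witness j=4)
  i=4: ✓ (witness j=4)
  i=5: ✓ (witness j=5)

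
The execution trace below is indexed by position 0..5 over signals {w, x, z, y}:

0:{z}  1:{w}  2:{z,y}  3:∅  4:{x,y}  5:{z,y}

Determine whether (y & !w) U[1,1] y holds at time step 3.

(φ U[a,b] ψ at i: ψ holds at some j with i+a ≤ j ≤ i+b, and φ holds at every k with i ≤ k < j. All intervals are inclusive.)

Need some j in [4,4] with y, and (y & !w) at every k in [3,j-1].
  j=4: y holds, but (y & !w) fails at k=3 → not this j.
No j in the window works → until fails.

No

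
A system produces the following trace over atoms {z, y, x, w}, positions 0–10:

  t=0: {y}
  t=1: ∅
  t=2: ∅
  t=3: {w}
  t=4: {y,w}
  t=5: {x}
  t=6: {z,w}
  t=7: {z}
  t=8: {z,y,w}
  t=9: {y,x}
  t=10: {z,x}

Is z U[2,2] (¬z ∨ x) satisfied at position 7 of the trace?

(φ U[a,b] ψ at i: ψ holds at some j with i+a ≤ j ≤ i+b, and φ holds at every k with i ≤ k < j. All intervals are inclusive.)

Yes

Need some j in [9,9] with (¬z ∨ x), and z at every k in [7,j-1].
  j=9: (¬z ∨ x) holds; z holds at every k in [7,8] → satisfied.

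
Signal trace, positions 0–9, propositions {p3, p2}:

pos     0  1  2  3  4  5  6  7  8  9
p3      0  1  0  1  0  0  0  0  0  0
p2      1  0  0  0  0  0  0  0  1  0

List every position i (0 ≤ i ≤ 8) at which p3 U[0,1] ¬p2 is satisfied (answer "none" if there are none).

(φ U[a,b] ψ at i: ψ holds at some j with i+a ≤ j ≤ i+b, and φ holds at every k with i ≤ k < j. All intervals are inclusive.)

Evaluate at each i in [0,8]:
  i=0: ✗ (lhs fails at k=0 before rhs at j=1)
  i=1: ✓ (rhs at j=1)
  i=2: ✓ (rhs at j=2)
  i=3: ✓ (rhs at j=3)
  i=4: ✓ (rhs at j=4)
  i=5: ✓ (rhs at j=5)
  i=6: ✓ (rhs at j=6)
  i=7: ✓ (rhs at j=7)
  i=8: ✗ (lhs fails at k=8 before rhs at j=9)

1, 2, 3, 4, 5, 6, 7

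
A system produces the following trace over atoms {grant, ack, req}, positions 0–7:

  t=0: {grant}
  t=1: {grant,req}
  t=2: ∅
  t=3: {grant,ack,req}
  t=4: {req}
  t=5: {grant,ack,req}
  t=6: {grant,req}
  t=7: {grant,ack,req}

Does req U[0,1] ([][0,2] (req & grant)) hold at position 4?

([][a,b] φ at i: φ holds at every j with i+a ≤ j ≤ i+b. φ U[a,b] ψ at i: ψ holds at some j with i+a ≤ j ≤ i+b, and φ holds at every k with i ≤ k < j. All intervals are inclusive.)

Holds

Need some j in [4,5] with [][0,2] (req & grant), and req at every k in [4,j-1].
  j=4: [][0,2] (req & grant) — fails at 4.
  j=5: [][0,2] (req & grant) holds; req holds at every k in [4,4] → satisfied.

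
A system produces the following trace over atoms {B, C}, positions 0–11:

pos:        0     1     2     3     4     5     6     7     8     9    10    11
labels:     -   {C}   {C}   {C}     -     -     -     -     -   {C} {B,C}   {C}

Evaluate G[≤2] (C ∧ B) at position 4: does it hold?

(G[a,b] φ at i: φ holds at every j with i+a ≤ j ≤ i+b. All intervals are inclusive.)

False

Check (C ∧ B) at every j in [4,6]:
  j=4: false
  j=5: false
  j=6: false
Fails at j=4 → formula fails.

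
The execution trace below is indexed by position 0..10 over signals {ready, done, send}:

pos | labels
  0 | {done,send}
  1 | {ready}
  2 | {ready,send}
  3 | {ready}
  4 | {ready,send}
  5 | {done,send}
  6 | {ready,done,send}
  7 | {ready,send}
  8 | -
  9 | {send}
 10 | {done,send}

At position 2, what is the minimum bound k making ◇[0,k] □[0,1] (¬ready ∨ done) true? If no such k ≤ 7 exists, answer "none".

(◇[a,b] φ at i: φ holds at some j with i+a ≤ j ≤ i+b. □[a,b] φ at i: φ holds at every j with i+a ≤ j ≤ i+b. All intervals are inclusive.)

3

Scan j = 2,3,… for □[0,1] (¬ready ∨ done):
  j=2: fails
  j=3: fails
  j=4: fails
  j=5: holds
First hit at j=5, so smallest k = 5-2 = 3.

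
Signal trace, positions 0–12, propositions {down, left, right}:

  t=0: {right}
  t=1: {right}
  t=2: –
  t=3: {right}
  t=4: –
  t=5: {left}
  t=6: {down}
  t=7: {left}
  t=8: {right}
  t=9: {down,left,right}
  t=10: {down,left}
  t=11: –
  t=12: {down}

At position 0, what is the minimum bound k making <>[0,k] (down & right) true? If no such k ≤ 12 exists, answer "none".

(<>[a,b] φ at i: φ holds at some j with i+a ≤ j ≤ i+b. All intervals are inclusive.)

9

Scan j = 0,1,… for (down & right):
  j=0: fails
  j=1: fails
  j=2: fails
  j=3: fails
  j=4: fails
  j=5: fails
  j=6: fails
  j=7: fails
  j=8: fails
  j=9: holds
First hit at j=9, so smallest k = 9-0 = 9.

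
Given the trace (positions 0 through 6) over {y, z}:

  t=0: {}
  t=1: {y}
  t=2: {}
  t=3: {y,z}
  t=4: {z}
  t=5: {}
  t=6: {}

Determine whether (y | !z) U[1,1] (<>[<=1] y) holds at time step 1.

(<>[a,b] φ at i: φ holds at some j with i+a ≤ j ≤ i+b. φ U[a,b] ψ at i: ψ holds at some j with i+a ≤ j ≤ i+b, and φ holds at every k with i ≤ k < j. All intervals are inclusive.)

Holds

Need some j in [2,2] with <>[<=1] y, and (y | !z) at every k in [1,j-1].
  j=2: <>[<=1] y holds; (y | !z) holds at every k in [1,1] → satisfied.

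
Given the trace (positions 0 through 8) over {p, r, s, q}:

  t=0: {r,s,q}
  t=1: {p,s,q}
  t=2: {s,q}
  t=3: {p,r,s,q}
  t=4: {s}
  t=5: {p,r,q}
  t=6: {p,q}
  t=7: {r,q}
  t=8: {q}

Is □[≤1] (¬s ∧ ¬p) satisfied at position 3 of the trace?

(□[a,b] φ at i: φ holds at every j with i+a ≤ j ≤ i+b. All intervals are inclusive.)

Check (¬s ∧ ¬p) at every j in [3,4]:
  j=3: false
  j=4: false
Fails at j=3 → formula fails.

False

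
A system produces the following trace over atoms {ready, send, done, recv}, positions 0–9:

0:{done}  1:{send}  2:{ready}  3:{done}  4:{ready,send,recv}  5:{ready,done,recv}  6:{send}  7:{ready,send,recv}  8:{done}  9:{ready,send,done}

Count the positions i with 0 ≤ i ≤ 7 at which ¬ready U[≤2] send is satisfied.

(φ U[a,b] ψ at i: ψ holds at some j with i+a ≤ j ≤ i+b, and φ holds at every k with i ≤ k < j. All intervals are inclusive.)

6

Evaluate at each i in [0,7]:
  i=0: ✓ (rhs at j=1; lhs holds on [0,0])
  i=1: ✓ (rhs at j=1)
  i=2: ✗ (lhs fails at k=2 before rhs at j=4)
  i=3: ✓ (rhs at j=4; lhs holds on [3,3])
  i=4: ✓ (rhs at j=4)
  i=5: ✗ (lhs fails at k=5 before rhs at j=6)
  i=6: ✓ (rhs at j=6)
  i=7: ✓ (rhs at j=7)
Positions where it holds: {0, 1, 3, 4, 6, 7} → 6.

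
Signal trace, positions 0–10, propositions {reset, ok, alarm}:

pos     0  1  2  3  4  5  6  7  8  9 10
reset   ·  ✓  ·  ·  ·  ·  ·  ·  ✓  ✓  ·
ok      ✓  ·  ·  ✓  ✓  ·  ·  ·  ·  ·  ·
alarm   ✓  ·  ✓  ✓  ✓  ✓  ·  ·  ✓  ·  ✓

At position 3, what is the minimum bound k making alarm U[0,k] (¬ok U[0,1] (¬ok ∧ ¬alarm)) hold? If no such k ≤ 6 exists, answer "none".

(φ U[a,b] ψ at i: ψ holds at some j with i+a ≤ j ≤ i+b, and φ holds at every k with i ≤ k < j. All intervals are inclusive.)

2

Need earliest j ≥ 3 with (¬ok U[0,1] (¬ok ∧ ¬alarm)), and alarm at every k in [3,j-1].
  j=3: rhs fails.
  j=4: rhs fails.
  j=5: rhs holds; lhs holds on [3,4]. k = 2.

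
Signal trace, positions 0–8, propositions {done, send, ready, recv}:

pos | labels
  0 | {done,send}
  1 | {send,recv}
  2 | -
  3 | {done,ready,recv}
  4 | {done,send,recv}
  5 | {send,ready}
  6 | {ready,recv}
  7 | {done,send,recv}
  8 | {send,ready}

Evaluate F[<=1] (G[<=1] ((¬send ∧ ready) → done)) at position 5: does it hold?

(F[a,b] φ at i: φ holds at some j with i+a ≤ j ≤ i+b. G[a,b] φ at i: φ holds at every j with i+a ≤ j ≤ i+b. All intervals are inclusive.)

Check G[<=1] ((¬send ∧ ready) → done) at each j in [5,6]:
  j=5: fails at 6
  j=6: fails at 6
No position in the window satisfies it → formula fails.

Does not hold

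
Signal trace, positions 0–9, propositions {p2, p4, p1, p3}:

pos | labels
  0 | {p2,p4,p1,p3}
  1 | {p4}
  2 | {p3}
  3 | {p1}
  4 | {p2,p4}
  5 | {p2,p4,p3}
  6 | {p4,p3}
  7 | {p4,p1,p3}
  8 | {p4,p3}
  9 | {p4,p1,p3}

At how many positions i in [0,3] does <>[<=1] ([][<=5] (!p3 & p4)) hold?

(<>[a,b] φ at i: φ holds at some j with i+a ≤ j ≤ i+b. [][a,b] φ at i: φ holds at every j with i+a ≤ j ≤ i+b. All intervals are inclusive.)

Evaluate at each i in [0,3]:
  i=0: ✗ (none in [0,1])
  i=1: ✗ (none in [1,2])
  i=2: ✗ (none in [2,3])
  i=3: ✗ (none in [3,4])
Positions where it holds: {} → 0.

0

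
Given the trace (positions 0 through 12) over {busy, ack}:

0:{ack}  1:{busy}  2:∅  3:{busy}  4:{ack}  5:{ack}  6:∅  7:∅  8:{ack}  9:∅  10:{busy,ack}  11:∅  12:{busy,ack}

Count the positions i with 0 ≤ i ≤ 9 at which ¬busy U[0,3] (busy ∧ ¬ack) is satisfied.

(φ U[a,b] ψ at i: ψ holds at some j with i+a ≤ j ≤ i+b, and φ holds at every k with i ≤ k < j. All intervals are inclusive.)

Evaluate at each i in [0,9]:
  i=0: ✓ (rhs at j=1; lhs holds on [0,0])
  i=1: ✓ (rhs at j=1)
  i=2: ✓ (rhs at j=3; lhs holds on [2,2])
  i=3: ✓ (rhs at j=3)
  i=4: ✗ (no rhs in [4,7])
  i=5: ✗ (no rhs in [5,8])
  i=6: ✗ (no rhs in [6,9])
  i=7: ✗ (no rhs in [7,10])
  i=8: ✗ (no rhs in [8,11])
  i=9: ✗ (no rhs in [9,12])
Positions where it holds: {0, 1, 2, 3} → 4.

4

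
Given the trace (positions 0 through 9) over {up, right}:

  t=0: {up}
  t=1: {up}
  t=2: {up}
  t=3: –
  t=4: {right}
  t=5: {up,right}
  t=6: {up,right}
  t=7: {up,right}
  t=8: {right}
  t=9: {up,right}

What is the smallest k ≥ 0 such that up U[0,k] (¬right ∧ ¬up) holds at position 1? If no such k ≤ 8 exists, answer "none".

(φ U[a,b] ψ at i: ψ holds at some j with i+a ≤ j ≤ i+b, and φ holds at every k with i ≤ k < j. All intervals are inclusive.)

Need earliest j ≥ 1 with (¬right ∧ ¬up), and up at every k in [1,j-1].
  j=1: rhs fails.
  j=2: rhs fails.
  j=3: rhs holds; lhs holds on [1,2]. k = 2.

2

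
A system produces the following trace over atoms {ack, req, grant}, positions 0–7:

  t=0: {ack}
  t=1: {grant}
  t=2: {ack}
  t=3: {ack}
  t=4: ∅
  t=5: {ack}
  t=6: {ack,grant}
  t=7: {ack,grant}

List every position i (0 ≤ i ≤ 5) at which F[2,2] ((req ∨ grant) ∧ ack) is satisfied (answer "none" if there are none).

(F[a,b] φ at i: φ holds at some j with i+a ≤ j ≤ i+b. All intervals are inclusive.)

Evaluate at each i in [0,5]:
  i=0: ✗ (none in [2,2])
  i=1: ✗ (none in [3,3])
  i=2: ✗ (none in [4,4])
  i=3: ✗ (none in [5,5])
  i=4: ✓ (witness j=6)
  i=5: ✓ (witness j=7)

4, 5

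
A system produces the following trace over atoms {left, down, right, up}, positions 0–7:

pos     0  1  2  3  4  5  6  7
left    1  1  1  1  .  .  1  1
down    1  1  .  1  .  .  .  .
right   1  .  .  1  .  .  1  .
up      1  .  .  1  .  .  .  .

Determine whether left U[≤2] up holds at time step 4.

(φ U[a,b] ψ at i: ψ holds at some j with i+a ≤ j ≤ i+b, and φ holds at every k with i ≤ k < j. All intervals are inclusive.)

Need some j in [4,6] with up, and left at every k in [4,j-1].
  j=4: up false.
  j=5: up false.
  j=6: up false.
No j in the window works → until fails.

Does not hold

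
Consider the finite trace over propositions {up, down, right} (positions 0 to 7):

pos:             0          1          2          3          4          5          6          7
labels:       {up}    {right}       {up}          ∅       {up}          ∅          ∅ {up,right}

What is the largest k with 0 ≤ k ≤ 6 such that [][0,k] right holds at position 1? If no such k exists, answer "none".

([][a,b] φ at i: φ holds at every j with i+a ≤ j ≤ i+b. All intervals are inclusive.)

right must hold from j=1 onward; find where it first fails.
  j=1: holds
  j=2: fails
Holds on [1,1], so largest k = 0.

0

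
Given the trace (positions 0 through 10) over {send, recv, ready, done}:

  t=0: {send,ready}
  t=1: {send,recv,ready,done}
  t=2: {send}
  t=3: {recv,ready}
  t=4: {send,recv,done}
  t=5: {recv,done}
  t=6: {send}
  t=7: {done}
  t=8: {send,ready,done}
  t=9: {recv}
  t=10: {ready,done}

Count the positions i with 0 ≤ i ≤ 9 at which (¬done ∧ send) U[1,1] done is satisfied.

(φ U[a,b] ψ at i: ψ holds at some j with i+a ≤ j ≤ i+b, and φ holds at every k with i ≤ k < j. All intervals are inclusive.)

2

Evaluate at each i in [0,9]:
  i=0: ✓ (rhs at j=1; lhs holds on [0,0])
  i=1: ✗ (no rhs in [2,2])
  i=2: ✗ (no rhs in [3,3])
  i=3: ✗ (lhs fails at k=3 before rhs at j=4)
  i=4: ✗ (lhs fails at k=4 before rhs at j=5)
  i=5: ✗ (no rhs in [6,6])
  i=6: ✓ (rhs at j=7; lhs holds on [6,6])
  i=7: ✗ (lhs fails at k=7 before rhs at j=8)
  i=8: ✗ (no rhs in [9,9])
  i=9: ✗ (lhs fails at k=9 before rhs at j=10)
Positions where it holds: {0, 6} → 2.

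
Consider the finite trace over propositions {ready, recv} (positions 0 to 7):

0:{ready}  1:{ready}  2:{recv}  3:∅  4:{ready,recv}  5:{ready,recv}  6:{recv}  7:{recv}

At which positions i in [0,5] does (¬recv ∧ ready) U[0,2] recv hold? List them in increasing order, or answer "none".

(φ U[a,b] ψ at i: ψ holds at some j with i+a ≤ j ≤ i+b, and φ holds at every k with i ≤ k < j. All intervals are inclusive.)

Evaluate at each i in [0,5]:
  i=0: ✓ (rhs at j=2; lhs holds on [0,1])
  i=1: ✓ (rhs at j=2; lhs holds on [1,1])
  i=2: ✓ (rhs at j=2)
  i=3: ✗ (lhs fails at k=3 before rhs at j=4)
  i=4: ✓ (rhs at j=4)
  i=5: ✓ (rhs at j=5)

0, 1, 2, 4, 5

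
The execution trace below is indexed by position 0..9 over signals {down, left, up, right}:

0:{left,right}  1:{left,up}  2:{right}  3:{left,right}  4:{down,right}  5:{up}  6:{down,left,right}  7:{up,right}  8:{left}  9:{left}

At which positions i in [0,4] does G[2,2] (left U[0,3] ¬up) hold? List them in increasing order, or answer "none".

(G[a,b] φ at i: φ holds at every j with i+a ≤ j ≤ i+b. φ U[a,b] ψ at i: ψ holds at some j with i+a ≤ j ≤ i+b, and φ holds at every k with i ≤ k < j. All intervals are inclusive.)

0, 1, 2, 4

Evaluate at each i in [0,4]:
  i=0: ✓ (all of [2,2])
  i=1: ✓ (all of [3,3])
  i=2: ✓ (all of [4,4])
  i=3: ✗ (fails at j=5)
  i=4: ✓ (all of [6,6])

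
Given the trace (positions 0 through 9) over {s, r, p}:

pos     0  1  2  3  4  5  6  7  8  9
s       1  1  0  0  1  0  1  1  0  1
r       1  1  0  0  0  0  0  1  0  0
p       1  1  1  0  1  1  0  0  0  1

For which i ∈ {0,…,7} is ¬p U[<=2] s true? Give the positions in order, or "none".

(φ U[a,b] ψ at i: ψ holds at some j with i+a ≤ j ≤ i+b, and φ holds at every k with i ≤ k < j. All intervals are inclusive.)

Evaluate at each i in [0,7]:
  i=0: ✓ (rhs at j=0)
  i=1: ✓ (rhs at j=1)
  i=2: ✗ (lhs fails at k=2 before rhs at j=4)
  i=3: ✓ (rhs at j=4; lhs holds on [3,3])
  i=4: ✓ (rhs at j=4)
  i=5: ✗ (lhs fails at k=5 before rhs at j=6)
  i=6: ✓ (rhs at j=6)
  i=7: ✓ (rhs at j=7)

0, 1, 3, 4, 6, 7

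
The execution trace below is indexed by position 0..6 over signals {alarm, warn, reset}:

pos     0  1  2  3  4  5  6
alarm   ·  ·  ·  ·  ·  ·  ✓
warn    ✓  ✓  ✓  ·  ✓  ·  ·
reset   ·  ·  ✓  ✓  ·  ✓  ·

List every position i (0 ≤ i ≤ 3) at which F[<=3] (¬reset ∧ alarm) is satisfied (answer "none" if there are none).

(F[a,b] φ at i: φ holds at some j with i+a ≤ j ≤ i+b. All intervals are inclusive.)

3

Evaluate at each i in [0,3]:
  i=0: ✗ (none in [0,3])
  i=1: ✗ (none in [1,4])
  i=2: ✗ (none in [2,5])
  i=3: ✓ (witness j=6)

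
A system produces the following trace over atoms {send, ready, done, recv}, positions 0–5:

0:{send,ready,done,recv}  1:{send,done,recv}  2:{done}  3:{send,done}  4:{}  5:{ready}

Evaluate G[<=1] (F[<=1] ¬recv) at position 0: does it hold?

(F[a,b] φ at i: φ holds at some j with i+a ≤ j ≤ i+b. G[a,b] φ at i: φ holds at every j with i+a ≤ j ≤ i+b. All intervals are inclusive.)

False

Check F[<=1] ¬recv at every j in [0,1]:
  j=0: fails (none in [0,1])
  j=1: holds (witness at 2)
Fails at j=0 → formula fails.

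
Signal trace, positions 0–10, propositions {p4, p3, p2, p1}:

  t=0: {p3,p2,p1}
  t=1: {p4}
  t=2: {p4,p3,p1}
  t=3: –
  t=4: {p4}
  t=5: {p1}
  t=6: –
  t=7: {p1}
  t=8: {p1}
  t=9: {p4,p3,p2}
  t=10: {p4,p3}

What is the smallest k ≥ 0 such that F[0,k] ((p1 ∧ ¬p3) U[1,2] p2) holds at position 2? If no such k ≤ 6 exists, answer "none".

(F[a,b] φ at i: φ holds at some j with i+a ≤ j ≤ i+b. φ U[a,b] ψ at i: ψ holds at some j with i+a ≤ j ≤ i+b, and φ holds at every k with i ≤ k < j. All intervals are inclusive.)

Scan j = 2,3,… for ((p1 ∧ ¬p3) U[1,2] p2):
  j=2: fails
  j=3: fails
  j=4: fails
  j=5: fails
  j=6: fails
  j=7: holds
First hit at j=7, so smallest k = 7-2 = 5.

5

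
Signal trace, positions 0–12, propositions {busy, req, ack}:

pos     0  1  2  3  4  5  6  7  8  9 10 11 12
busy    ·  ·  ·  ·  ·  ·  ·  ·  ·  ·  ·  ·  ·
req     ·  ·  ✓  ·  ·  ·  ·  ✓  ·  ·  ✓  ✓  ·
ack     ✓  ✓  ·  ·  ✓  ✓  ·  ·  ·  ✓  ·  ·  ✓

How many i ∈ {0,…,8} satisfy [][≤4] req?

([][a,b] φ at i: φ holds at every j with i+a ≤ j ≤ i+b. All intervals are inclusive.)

0

Evaluate at each i in [0,8]:
  i=0: ✗ (fails at j=0)
  i=1: ✗ (fails at j=1)
  i=2: ✗ (fails at j=3)
  i=3: ✗ (fails at j=3)
  i=4: ✗ (fails at j=4)
  i=5: ✗ (fails at j=5)
  i=6: ✗ (fails at j=6)
  i=7: ✗ (fails at j=8)
  i=8: ✗ (fails at j=8)
Positions where it holds: {} → 0.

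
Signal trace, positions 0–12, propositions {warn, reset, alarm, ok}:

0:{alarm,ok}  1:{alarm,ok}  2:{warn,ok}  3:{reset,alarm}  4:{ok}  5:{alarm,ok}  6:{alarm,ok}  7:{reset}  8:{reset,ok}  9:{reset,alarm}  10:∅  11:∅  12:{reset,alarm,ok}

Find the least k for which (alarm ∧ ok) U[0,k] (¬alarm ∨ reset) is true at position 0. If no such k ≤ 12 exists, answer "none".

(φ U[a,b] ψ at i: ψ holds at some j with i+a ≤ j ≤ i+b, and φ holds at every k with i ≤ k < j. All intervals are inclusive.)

2

Need earliest j ≥ 0 with (¬alarm ∨ reset), and (alarm ∧ ok) at every k in [0,j-1].
  j=0: rhs fails.
  j=1: rhs fails.
  j=2: rhs holds; lhs holds on [0,1]. k = 2.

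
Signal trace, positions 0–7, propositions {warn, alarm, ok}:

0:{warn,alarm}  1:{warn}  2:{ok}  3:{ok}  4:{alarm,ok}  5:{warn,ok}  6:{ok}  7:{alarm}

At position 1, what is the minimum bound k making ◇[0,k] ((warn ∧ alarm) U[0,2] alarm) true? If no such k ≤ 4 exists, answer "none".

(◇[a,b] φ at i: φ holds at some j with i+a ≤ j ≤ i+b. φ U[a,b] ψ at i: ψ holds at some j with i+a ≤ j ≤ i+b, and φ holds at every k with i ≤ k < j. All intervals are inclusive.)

Scan j = 1,2,… for ((warn ∧ alarm) U[0,2] alarm):
  j=1: fails
  j=2: fails
  j=3: fails
  j=4: holds
First hit at j=4, so smallest k = 4-1 = 3.

3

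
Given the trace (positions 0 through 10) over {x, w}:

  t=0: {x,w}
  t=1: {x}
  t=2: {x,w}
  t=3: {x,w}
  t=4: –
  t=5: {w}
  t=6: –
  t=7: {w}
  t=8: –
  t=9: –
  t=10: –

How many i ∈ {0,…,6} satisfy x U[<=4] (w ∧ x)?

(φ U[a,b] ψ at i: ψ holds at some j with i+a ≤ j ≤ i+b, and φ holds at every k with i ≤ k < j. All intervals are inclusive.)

4

Evaluate at each i in [0,6]:
  i=0: ✓ (rhs at j=0)
  i=1: ✓ (rhs at j=2; lhs holds on [1,1])
  i=2: ✓ (rhs at j=2)
  i=3: ✓ (rhs at j=3)
  i=4: ✗ (no rhs in [4,8])
  i=5: ✗ (no rhs in [5,9])
  i=6: ✗ (no rhs in [6,10])
Positions where it holds: {0, 1, 2, 3} → 4.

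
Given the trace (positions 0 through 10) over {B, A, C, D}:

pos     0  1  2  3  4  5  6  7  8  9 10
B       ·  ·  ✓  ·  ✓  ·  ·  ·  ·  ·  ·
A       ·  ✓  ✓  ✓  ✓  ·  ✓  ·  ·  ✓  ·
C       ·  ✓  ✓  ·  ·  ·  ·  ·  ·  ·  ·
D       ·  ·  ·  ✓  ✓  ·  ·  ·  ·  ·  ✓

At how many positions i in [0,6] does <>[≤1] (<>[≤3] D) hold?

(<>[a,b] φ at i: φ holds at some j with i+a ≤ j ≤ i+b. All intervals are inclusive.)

6

Evaluate at each i in [0,6]:
  i=0: ✓ (witness j=0)
  i=1: ✓ (witness j=1)
  i=2: ✓ (witness j=2)
  i=3: ✓ (witness j=3)
  i=4: ✓ (witness j=4)
  i=5: ✗ (none in [5,6])
  i=6: ✓ (witness j=7)
Positions where it holds: {0, 1, 2, 3, 4, 6} → 6.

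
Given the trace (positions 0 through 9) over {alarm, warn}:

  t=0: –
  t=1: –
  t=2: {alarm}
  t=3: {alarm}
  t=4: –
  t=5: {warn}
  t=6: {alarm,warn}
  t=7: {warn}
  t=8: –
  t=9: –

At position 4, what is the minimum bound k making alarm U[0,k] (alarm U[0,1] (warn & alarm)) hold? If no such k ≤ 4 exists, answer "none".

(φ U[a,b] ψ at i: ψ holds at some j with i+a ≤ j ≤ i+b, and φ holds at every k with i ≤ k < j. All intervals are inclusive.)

Need earliest j ≥ 4 with (alarm U[0,1] (warn & alarm)), and alarm at every k in [4,j-1].
  j=4: rhs fails.
  j=5: rhs fails.
  j=6: rhs holds but lhs fails at k=4.
  j=7: rhs fails.
  j=8: rhs fails.
No witness within the range → none.

none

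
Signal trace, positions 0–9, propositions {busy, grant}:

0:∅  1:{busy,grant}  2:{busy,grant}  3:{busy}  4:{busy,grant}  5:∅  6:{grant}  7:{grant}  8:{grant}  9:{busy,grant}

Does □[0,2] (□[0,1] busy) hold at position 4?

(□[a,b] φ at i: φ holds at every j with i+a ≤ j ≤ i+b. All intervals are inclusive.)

Check □[0,1] busy at every j in [4,6]:
  j=4: fails at 5
  j=5: fails at 5
  j=6: fails at 6
Fails at j=4 → formula fails.

Does not hold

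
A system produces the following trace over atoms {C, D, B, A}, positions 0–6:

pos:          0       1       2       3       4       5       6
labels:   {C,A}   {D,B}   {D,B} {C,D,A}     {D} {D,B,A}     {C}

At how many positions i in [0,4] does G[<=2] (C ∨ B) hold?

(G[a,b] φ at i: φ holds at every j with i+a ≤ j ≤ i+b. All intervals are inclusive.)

Evaluate at each i in [0,4]:
  i=0: ✓ (all of [0,2])
  i=1: ✓ (all of [1,3])
  i=2: ✗ (fails at j=4)
  i=3: ✗ (fails at j=4)
  i=4: ✗ (fails at j=4)
Positions where it holds: {0, 1} → 2.

2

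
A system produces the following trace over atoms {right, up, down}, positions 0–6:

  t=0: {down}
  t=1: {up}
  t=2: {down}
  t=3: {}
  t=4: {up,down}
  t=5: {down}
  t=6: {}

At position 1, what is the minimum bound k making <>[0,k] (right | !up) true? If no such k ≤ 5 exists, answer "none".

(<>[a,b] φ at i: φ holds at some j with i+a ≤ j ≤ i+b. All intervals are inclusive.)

1

Scan j = 1,2,… for (right | !up):
  j=1: fails
  j=2: holds
First hit at j=2, so smallest k = 2-1 = 1.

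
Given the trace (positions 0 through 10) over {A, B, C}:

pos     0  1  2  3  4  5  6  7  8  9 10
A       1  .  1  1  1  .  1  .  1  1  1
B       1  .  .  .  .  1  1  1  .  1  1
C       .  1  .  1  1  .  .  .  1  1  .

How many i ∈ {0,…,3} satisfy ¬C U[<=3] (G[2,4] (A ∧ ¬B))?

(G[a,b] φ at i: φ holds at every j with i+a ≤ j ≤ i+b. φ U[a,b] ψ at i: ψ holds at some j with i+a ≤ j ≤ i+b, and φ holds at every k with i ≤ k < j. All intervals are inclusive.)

1

Evaluate at each i in [0,3]:
  i=0: ✓ (rhs at j=0)
  i=1: ✗ (no rhs in [1,4])
  i=2: ✗ (no rhs in [2,5])
  i=3: ✗ (no rhs in [3,6])
Positions where it holds: {0} → 1.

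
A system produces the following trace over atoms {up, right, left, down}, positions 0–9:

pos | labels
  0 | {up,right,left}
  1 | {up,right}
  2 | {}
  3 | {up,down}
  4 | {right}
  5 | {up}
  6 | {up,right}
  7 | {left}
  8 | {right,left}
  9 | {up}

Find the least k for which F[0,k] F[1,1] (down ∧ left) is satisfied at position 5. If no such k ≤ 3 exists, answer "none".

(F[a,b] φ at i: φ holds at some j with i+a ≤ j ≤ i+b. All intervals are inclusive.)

Scan j = 5,6,… for F[1,1] (down ∧ left):
  j=5: fails
  j=6: fails
  j=7: fails
  j=8: fails
No j in [5,8] satisfies it → none.

none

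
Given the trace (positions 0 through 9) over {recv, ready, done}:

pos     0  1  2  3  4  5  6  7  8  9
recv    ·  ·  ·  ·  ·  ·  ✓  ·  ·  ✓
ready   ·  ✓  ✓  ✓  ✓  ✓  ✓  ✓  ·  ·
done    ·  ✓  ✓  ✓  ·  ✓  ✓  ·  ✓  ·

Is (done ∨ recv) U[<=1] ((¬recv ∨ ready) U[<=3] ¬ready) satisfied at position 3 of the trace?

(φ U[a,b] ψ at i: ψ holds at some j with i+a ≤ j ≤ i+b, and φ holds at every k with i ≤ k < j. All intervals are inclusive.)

No

Need some j in [3,4] with ((¬recv ∨ ready) U[<=3] ¬ready), and (done ∨ recv) at every k in [3,j-1].
  j=3: ((¬recv ∨ ready) U[<=3] ¬ready) — fails.
  j=4: ((¬recv ∨ ready) U[<=3] ¬ready) — fails.
No j in the window works → until fails.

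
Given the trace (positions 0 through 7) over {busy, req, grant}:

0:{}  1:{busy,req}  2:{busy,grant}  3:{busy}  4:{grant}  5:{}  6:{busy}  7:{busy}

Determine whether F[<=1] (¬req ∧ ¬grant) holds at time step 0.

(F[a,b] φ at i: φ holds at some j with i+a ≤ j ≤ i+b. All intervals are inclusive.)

Check (¬req ∧ ¬grant) at each j in [0,1]:
  j=0: true
  j=1: false
Found at j=0 → formula holds.

Yes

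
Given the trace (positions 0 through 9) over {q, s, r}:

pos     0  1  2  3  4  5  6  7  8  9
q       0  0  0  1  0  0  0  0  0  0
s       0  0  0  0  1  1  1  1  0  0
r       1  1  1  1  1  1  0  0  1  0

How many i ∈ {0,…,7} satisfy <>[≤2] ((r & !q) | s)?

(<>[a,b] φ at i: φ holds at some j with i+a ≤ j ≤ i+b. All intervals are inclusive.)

Evaluate at each i in [0,7]:
  i=0: ✓ (witness j=0)
  i=1: ✓ (witness j=1)
  i=2: ✓ (witness j=2)
  i=3: ✓ (witness j=4)
  i=4: ✓ (witness j=4)
  i=5: ✓ (witness j=5)
  i=6: ✓ (witness j=6)
  i=7: ✓ (witness j=7)
Positions where it holds: {0, 1, 2, 3, 4, 5, 6, 7} → 8.

8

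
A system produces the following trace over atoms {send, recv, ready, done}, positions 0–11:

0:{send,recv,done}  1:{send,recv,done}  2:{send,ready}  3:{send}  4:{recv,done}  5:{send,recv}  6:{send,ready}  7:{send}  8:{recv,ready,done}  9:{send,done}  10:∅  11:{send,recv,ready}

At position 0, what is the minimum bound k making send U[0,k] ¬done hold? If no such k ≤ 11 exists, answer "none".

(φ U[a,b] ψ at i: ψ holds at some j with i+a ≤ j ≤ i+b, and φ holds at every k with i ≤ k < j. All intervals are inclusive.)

2

Need earliest j ≥ 0 with ¬done, and send at every k in [0,j-1].
  j=0: rhs fails.
  j=1: rhs fails.
  j=2: rhs holds; lhs holds on [0,1]. k = 2.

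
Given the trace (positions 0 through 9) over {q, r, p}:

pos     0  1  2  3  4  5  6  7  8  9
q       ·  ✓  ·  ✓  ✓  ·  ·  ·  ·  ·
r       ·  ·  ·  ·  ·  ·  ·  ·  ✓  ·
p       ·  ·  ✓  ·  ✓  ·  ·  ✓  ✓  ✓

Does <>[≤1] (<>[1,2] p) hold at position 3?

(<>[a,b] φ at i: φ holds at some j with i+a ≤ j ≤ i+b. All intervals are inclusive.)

Holds

Check <>[1,2] p at each j in [3,4]:
  j=3: holds (witness at 4)
  j=4: fails (none in [5,6])
Found at j=3 → formula holds.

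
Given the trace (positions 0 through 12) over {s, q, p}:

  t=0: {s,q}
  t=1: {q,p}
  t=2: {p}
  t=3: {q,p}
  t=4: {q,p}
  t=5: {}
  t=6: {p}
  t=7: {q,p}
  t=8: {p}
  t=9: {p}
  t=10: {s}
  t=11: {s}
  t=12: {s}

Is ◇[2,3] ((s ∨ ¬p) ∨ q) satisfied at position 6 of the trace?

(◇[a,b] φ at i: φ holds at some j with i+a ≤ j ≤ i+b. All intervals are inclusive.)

Check ((s ∨ ¬p) ∨ q) at each j in [8,9]:
  j=8: false
  j=9: false
No position in the window satisfies it → formula fails.

No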